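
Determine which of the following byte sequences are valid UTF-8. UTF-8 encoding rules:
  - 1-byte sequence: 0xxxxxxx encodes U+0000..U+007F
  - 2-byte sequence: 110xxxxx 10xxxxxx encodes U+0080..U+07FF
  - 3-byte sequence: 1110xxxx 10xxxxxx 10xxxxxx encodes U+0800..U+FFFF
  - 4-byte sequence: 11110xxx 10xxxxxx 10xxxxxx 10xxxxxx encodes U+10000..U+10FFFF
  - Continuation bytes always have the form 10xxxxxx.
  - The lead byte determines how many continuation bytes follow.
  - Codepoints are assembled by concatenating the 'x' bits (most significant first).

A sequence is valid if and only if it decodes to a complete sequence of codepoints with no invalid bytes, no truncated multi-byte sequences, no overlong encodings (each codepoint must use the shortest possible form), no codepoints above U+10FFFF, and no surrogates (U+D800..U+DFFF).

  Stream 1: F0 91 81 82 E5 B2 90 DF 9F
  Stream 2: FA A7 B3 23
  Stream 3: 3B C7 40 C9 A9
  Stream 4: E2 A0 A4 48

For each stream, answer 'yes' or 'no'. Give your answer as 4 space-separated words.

Stream 1: decodes cleanly. VALID
Stream 2: error at byte offset 0. INVALID
Stream 3: error at byte offset 2. INVALID
Stream 4: decodes cleanly. VALID

Answer: yes no no yes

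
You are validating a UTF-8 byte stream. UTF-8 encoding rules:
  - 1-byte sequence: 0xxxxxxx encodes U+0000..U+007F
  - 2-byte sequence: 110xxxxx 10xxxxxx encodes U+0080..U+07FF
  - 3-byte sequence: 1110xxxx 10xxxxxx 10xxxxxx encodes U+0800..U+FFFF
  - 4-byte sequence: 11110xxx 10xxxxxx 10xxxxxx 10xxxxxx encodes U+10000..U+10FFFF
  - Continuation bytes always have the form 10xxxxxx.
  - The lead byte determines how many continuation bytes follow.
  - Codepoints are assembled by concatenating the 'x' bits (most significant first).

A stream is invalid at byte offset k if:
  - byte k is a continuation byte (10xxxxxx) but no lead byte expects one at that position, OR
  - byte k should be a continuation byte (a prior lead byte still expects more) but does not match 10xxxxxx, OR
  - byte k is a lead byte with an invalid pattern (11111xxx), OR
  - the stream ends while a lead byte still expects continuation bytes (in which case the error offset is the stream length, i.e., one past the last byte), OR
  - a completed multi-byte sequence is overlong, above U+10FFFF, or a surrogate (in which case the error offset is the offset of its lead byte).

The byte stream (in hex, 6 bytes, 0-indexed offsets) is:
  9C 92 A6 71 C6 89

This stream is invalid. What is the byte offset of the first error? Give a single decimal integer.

Byte[0]=9C: INVALID lead byte (not 0xxx/110x/1110/11110)

Answer: 0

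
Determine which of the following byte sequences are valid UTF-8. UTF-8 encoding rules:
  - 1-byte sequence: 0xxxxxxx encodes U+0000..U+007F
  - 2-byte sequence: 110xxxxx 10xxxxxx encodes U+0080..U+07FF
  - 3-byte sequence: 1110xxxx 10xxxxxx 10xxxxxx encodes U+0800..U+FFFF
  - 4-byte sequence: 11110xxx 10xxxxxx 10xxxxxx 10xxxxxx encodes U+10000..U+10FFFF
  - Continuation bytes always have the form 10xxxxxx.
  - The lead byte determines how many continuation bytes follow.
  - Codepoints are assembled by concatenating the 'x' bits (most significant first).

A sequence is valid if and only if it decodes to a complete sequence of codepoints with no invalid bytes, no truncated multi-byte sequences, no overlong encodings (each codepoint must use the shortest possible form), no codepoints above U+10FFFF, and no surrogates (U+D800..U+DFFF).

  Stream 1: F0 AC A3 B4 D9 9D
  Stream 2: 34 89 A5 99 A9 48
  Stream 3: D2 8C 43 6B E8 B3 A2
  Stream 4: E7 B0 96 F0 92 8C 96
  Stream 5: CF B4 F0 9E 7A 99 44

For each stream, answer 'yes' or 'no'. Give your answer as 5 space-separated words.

Stream 1: decodes cleanly. VALID
Stream 2: error at byte offset 1. INVALID
Stream 3: decodes cleanly. VALID
Stream 4: decodes cleanly. VALID
Stream 5: error at byte offset 4. INVALID

Answer: yes no yes yes no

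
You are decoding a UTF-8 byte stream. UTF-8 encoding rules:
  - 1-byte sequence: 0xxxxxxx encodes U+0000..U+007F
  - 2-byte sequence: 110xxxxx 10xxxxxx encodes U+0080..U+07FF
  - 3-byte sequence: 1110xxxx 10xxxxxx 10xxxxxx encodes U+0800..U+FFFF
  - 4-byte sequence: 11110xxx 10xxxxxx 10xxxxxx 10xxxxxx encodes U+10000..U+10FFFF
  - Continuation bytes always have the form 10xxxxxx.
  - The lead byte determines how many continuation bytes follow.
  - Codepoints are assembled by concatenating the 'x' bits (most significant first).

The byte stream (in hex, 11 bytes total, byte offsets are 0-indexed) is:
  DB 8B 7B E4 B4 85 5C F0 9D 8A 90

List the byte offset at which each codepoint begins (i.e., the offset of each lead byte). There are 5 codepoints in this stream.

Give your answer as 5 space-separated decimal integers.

Byte[0]=DB: 2-byte lead, need 1 cont bytes. acc=0x1B
Byte[1]=8B: continuation. acc=(acc<<6)|0x0B=0x6CB
Completed: cp=U+06CB (starts at byte 0)
Byte[2]=7B: 1-byte ASCII. cp=U+007B
Byte[3]=E4: 3-byte lead, need 2 cont bytes. acc=0x4
Byte[4]=B4: continuation. acc=(acc<<6)|0x34=0x134
Byte[5]=85: continuation. acc=(acc<<6)|0x05=0x4D05
Completed: cp=U+4D05 (starts at byte 3)
Byte[6]=5C: 1-byte ASCII. cp=U+005C
Byte[7]=F0: 4-byte lead, need 3 cont bytes. acc=0x0
Byte[8]=9D: continuation. acc=(acc<<6)|0x1D=0x1D
Byte[9]=8A: continuation. acc=(acc<<6)|0x0A=0x74A
Byte[10]=90: continuation. acc=(acc<<6)|0x10=0x1D290
Completed: cp=U+1D290 (starts at byte 7)

Answer: 0 2 3 6 7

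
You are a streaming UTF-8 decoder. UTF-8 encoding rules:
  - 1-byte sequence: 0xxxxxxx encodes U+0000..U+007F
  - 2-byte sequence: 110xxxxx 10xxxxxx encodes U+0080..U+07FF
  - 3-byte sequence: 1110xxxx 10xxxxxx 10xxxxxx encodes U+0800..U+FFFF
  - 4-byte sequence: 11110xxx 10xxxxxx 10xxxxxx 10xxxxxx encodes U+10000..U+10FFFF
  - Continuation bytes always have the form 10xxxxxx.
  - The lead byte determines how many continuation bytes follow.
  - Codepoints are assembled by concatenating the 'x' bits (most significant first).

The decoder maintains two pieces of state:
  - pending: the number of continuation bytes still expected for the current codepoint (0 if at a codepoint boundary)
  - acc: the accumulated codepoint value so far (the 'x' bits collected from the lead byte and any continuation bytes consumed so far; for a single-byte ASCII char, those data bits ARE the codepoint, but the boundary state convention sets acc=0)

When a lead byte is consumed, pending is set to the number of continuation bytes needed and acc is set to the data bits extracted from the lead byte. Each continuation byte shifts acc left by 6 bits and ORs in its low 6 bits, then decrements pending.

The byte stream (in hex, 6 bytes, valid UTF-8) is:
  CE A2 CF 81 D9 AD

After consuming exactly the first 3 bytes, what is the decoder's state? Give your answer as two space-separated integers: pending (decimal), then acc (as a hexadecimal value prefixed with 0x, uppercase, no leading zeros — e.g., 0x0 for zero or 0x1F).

Byte[0]=CE: 2-byte lead. pending=1, acc=0xE
Byte[1]=A2: continuation. acc=(acc<<6)|0x22=0x3A2, pending=0
Byte[2]=CF: 2-byte lead. pending=1, acc=0xF

Answer: 1 0xF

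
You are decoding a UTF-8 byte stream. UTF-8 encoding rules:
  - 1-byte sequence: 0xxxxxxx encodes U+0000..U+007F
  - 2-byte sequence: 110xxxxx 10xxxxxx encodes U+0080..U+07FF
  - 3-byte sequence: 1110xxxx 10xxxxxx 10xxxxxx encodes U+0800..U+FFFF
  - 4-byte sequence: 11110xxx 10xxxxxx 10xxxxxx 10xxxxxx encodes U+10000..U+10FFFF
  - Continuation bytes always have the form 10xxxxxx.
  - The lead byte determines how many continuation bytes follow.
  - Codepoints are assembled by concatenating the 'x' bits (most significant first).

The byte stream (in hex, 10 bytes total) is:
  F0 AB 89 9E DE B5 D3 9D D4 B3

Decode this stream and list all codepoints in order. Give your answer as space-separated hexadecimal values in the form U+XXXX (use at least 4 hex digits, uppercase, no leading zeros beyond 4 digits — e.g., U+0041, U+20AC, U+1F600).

Byte[0]=F0: 4-byte lead, need 3 cont bytes. acc=0x0
Byte[1]=AB: continuation. acc=(acc<<6)|0x2B=0x2B
Byte[2]=89: continuation. acc=(acc<<6)|0x09=0xAC9
Byte[3]=9E: continuation. acc=(acc<<6)|0x1E=0x2B25E
Completed: cp=U+2B25E (starts at byte 0)
Byte[4]=DE: 2-byte lead, need 1 cont bytes. acc=0x1E
Byte[5]=B5: continuation. acc=(acc<<6)|0x35=0x7B5
Completed: cp=U+07B5 (starts at byte 4)
Byte[6]=D3: 2-byte lead, need 1 cont bytes. acc=0x13
Byte[7]=9D: continuation. acc=(acc<<6)|0x1D=0x4DD
Completed: cp=U+04DD (starts at byte 6)
Byte[8]=D4: 2-byte lead, need 1 cont bytes. acc=0x14
Byte[9]=B3: continuation. acc=(acc<<6)|0x33=0x533
Completed: cp=U+0533 (starts at byte 8)

Answer: U+2B25E U+07B5 U+04DD U+0533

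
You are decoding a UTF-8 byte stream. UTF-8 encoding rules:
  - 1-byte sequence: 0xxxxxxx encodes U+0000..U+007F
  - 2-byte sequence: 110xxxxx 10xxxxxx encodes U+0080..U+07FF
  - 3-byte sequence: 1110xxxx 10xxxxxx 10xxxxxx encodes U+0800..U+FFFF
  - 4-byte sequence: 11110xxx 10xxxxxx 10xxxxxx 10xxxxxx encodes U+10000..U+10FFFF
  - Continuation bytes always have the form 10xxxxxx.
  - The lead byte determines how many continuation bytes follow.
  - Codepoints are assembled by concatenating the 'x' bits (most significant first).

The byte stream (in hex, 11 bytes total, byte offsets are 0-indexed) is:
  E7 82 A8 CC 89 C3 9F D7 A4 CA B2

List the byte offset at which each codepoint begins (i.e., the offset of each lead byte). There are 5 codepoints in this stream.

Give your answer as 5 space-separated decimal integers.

Byte[0]=E7: 3-byte lead, need 2 cont bytes. acc=0x7
Byte[1]=82: continuation. acc=(acc<<6)|0x02=0x1C2
Byte[2]=A8: continuation. acc=(acc<<6)|0x28=0x70A8
Completed: cp=U+70A8 (starts at byte 0)
Byte[3]=CC: 2-byte lead, need 1 cont bytes. acc=0xC
Byte[4]=89: continuation. acc=(acc<<6)|0x09=0x309
Completed: cp=U+0309 (starts at byte 3)
Byte[5]=C3: 2-byte lead, need 1 cont bytes. acc=0x3
Byte[6]=9F: continuation. acc=(acc<<6)|0x1F=0xDF
Completed: cp=U+00DF (starts at byte 5)
Byte[7]=D7: 2-byte lead, need 1 cont bytes. acc=0x17
Byte[8]=A4: continuation. acc=(acc<<6)|0x24=0x5E4
Completed: cp=U+05E4 (starts at byte 7)
Byte[9]=CA: 2-byte lead, need 1 cont bytes. acc=0xA
Byte[10]=B2: continuation. acc=(acc<<6)|0x32=0x2B2
Completed: cp=U+02B2 (starts at byte 9)

Answer: 0 3 5 7 9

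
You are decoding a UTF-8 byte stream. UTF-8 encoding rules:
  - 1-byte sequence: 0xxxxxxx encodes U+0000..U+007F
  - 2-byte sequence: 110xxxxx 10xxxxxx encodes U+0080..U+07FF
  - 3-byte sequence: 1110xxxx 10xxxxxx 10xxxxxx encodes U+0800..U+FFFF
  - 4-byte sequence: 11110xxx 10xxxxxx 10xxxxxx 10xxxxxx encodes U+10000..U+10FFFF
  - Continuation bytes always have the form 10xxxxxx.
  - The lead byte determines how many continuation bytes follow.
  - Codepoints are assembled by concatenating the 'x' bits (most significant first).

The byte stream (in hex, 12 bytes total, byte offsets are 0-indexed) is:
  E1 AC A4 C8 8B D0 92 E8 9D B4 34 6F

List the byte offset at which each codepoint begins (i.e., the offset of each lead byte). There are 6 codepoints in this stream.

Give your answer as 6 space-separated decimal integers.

Answer: 0 3 5 7 10 11

Derivation:
Byte[0]=E1: 3-byte lead, need 2 cont bytes. acc=0x1
Byte[1]=AC: continuation. acc=(acc<<6)|0x2C=0x6C
Byte[2]=A4: continuation. acc=(acc<<6)|0x24=0x1B24
Completed: cp=U+1B24 (starts at byte 0)
Byte[3]=C8: 2-byte lead, need 1 cont bytes. acc=0x8
Byte[4]=8B: continuation. acc=(acc<<6)|0x0B=0x20B
Completed: cp=U+020B (starts at byte 3)
Byte[5]=D0: 2-byte lead, need 1 cont bytes. acc=0x10
Byte[6]=92: continuation. acc=(acc<<6)|0x12=0x412
Completed: cp=U+0412 (starts at byte 5)
Byte[7]=E8: 3-byte lead, need 2 cont bytes. acc=0x8
Byte[8]=9D: continuation. acc=(acc<<6)|0x1D=0x21D
Byte[9]=B4: continuation. acc=(acc<<6)|0x34=0x8774
Completed: cp=U+8774 (starts at byte 7)
Byte[10]=34: 1-byte ASCII. cp=U+0034
Byte[11]=6F: 1-byte ASCII. cp=U+006F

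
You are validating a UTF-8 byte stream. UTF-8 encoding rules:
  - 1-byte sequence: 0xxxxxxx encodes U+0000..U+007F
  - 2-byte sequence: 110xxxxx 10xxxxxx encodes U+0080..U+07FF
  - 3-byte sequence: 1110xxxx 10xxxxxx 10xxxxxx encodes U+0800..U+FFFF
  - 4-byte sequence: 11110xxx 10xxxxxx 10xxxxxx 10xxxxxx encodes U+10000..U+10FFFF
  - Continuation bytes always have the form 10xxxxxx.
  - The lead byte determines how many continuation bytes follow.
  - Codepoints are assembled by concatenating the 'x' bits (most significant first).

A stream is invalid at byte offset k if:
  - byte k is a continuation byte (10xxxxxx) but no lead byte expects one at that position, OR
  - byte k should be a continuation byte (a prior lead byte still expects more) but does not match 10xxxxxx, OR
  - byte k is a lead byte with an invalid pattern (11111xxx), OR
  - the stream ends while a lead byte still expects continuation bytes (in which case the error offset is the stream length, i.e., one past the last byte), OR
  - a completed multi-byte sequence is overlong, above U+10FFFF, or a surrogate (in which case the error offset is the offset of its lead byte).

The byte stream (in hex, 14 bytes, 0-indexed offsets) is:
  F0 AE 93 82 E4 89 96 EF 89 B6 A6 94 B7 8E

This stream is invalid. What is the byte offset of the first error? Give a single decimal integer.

Answer: 10

Derivation:
Byte[0]=F0: 4-byte lead, need 3 cont bytes. acc=0x0
Byte[1]=AE: continuation. acc=(acc<<6)|0x2E=0x2E
Byte[2]=93: continuation. acc=(acc<<6)|0x13=0xB93
Byte[3]=82: continuation. acc=(acc<<6)|0x02=0x2E4C2
Completed: cp=U+2E4C2 (starts at byte 0)
Byte[4]=E4: 3-byte lead, need 2 cont bytes. acc=0x4
Byte[5]=89: continuation. acc=(acc<<6)|0x09=0x109
Byte[6]=96: continuation. acc=(acc<<6)|0x16=0x4256
Completed: cp=U+4256 (starts at byte 4)
Byte[7]=EF: 3-byte lead, need 2 cont bytes. acc=0xF
Byte[8]=89: continuation. acc=(acc<<6)|0x09=0x3C9
Byte[9]=B6: continuation. acc=(acc<<6)|0x36=0xF276
Completed: cp=U+F276 (starts at byte 7)
Byte[10]=A6: INVALID lead byte (not 0xxx/110x/1110/11110)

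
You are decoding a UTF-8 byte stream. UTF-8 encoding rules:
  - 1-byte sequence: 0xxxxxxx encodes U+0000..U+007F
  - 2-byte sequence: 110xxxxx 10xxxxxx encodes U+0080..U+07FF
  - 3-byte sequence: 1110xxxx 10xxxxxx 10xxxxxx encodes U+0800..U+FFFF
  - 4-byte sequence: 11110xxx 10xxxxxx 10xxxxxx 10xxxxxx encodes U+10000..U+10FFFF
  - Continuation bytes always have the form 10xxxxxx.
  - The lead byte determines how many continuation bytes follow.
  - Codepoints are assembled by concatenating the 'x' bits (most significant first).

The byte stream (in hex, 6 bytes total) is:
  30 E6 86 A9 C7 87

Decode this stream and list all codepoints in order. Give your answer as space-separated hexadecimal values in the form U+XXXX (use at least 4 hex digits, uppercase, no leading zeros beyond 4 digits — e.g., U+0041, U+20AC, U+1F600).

Byte[0]=30: 1-byte ASCII. cp=U+0030
Byte[1]=E6: 3-byte lead, need 2 cont bytes. acc=0x6
Byte[2]=86: continuation. acc=(acc<<6)|0x06=0x186
Byte[3]=A9: continuation. acc=(acc<<6)|0x29=0x61A9
Completed: cp=U+61A9 (starts at byte 1)
Byte[4]=C7: 2-byte lead, need 1 cont bytes. acc=0x7
Byte[5]=87: continuation. acc=(acc<<6)|0x07=0x1C7
Completed: cp=U+01C7 (starts at byte 4)

Answer: U+0030 U+61A9 U+01C7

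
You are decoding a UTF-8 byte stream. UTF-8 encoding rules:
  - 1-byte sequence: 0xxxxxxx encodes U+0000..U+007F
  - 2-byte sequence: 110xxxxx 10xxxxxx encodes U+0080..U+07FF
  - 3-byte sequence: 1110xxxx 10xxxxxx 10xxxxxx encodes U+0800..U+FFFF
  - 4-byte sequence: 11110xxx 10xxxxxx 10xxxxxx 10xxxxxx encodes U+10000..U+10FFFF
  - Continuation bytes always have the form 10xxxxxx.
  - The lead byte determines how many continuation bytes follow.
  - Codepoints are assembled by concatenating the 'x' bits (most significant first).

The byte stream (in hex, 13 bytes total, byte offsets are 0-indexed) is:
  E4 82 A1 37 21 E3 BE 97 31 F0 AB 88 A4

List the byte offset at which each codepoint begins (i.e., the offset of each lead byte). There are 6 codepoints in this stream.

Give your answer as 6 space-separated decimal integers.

Byte[0]=E4: 3-byte lead, need 2 cont bytes. acc=0x4
Byte[1]=82: continuation. acc=(acc<<6)|0x02=0x102
Byte[2]=A1: continuation. acc=(acc<<6)|0x21=0x40A1
Completed: cp=U+40A1 (starts at byte 0)
Byte[3]=37: 1-byte ASCII. cp=U+0037
Byte[4]=21: 1-byte ASCII. cp=U+0021
Byte[5]=E3: 3-byte lead, need 2 cont bytes. acc=0x3
Byte[6]=BE: continuation. acc=(acc<<6)|0x3E=0xFE
Byte[7]=97: continuation. acc=(acc<<6)|0x17=0x3F97
Completed: cp=U+3F97 (starts at byte 5)
Byte[8]=31: 1-byte ASCII. cp=U+0031
Byte[9]=F0: 4-byte lead, need 3 cont bytes. acc=0x0
Byte[10]=AB: continuation. acc=(acc<<6)|0x2B=0x2B
Byte[11]=88: continuation. acc=(acc<<6)|0x08=0xAC8
Byte[12]=A4: continuation. acc=(acc<<6)|0x24=0x2B224
Completed: cp=U+2B224 (starts at byte 9)

Answer: 0 3 4 5 8 9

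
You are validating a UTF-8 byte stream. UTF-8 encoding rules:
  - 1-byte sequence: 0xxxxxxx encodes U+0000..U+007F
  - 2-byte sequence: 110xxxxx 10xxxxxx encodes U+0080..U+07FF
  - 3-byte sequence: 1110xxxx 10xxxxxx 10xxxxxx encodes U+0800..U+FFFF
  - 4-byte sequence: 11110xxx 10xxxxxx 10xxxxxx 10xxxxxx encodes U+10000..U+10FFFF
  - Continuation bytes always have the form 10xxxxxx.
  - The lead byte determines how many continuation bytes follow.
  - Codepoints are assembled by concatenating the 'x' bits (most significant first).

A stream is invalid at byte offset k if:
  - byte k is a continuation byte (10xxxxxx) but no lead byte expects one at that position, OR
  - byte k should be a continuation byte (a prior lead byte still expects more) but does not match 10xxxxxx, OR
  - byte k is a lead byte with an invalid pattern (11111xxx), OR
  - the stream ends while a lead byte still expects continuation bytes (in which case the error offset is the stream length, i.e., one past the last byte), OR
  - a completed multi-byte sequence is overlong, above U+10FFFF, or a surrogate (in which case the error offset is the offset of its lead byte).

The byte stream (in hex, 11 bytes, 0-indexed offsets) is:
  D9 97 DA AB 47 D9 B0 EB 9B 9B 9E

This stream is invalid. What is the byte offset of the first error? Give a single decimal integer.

Answer: 10

Derivation:
Byte[0]=D9: 2-byte lead, need 1 cont bytes. acc=0x19
Byte[1]=97: continuation. acc=(acc<<6)|0x17=0x657
Completed: cp=U+0657 (starts at byte 0)
Byte[2]=DA: 2-byte lead, need 1 cont bytes. acc=0x1A
Byte[3]=AB: continuation. acc=(acc<<6)|0x2B=0x6AB
Completed: cp=U+06AB (starts at byte 2)
Byte[4]=47: 1-byte ASCII. cp=U+0047
Byte[5]=D9: 2-byte lead, need 1 cont bytes. acc=0x19
Byte[6]=B0: continuation. acc=(acc<<6)|0x30=0x670
Completed: cp=U+0670 (starts at byte 5)
Byte[7]=EB: 3-byte lead, need 2 cont bytes. acc=0xB
Byte[8]=9B: continuation. acc=(acc<<6)|0x1B=0x2DB
Byte[9]=9B: continuation. acc=(acc<<6)|0x1B=0xB6DB
Completed: cp=U+B6DB (starts at byte 7)
Byte[10]=9E: INVALID lead byte (not 0xxx/110x/1110/11110)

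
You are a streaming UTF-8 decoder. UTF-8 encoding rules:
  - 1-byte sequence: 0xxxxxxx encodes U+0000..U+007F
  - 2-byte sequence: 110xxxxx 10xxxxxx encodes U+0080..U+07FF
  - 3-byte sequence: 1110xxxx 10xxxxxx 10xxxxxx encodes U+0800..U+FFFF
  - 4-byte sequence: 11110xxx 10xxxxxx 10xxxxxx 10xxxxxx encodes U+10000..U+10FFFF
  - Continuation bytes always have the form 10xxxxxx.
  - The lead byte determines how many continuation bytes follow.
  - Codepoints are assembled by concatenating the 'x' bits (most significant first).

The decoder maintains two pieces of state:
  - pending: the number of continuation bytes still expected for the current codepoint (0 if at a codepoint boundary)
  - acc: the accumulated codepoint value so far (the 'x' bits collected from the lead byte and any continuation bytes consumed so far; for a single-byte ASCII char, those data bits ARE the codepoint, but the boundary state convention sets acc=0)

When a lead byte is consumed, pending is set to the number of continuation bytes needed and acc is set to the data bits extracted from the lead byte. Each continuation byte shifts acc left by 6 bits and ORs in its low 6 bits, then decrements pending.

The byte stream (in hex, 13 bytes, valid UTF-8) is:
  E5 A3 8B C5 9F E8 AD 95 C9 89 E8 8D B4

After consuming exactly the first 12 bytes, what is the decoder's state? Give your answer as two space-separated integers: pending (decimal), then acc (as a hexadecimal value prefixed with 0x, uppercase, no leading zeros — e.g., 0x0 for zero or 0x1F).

Byte[0]=E5: 3-byte lead. pending=2, acc=0x5
Byte[1]=A3: continuation. acc=(acc<<6)|0x23=0x163, pending=1
Byte[2]=8B: continuation. acc=(acc<<6)|0x0B=0x58CB, pending=0
Byte[3]=C5: 2-byte lead. pending=1, acc=0x5
Byte[4]=9F: continuation. acc=(acc<<6)|0x1F=0x15F, pending=0
Byte[5]=E8: 3-byte lead. pending=2, acc=0x8
Byte[6]=AD: continuation. acc=(acc<<6)|0x2D=0x22D, pending=1
Byte[7]=95: continuation. acc=(acc<<6)|0x15=0x8B55, pending=0
Byte[8]=C9: 2-byte lead. pending=1, acc=0x9
Byte[9]=89: continuation. acc=(acc<<6)|0x09=0x249, pending=0
Byte[10]=E8: 3-byte lead. pending=2, acc=0x8
Byte[11]=8D: continuation. acc=(acc<<6)|0x0D=0x20D, pending=1

Answer: 1 0x20D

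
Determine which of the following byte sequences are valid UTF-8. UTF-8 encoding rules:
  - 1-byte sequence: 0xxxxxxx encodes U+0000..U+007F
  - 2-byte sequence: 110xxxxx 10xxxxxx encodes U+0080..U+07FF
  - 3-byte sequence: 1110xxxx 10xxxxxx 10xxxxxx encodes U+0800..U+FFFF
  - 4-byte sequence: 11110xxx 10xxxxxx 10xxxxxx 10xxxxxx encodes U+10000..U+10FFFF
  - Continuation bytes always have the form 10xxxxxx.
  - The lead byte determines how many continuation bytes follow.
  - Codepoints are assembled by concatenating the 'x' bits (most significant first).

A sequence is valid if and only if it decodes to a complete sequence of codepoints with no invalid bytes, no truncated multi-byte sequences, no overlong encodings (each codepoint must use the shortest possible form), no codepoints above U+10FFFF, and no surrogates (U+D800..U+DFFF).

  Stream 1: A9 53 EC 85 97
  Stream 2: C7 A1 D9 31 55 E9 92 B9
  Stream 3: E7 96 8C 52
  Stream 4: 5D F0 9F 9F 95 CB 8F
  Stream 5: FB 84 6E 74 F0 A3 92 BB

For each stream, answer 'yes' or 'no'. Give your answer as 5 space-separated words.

Stream 1: error at byte offset 0. INVALID
Stream 2: error at byte offset 3. INVALID
Stream 3: decodes cleanly. VALID
Stream 4: decodes cleanly. VALID
Stream 5: error at byte offset 0. INVALID

Answer: no no yes yes no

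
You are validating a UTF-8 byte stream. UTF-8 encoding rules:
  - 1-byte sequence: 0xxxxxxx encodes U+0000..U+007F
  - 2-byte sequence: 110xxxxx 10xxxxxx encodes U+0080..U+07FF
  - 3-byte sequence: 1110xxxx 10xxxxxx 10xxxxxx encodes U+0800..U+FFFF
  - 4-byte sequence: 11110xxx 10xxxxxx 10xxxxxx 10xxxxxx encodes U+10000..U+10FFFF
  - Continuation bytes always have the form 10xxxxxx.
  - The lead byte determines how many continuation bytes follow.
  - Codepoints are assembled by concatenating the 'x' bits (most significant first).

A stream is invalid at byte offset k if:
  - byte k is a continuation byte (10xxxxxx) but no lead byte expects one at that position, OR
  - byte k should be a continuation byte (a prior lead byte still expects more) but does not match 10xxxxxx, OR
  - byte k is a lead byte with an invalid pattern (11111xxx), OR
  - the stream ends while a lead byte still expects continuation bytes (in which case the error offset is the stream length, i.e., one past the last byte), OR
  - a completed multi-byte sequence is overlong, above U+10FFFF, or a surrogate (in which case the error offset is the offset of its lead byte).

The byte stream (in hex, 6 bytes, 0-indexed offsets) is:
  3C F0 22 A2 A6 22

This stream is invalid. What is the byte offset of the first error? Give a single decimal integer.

Answer: 2

Derivation:
Byte[0]=3C: 1-byte ASCII. cp=U+003C
Byte[1]=F0: 4-byte lead, need 3 cont bytes. acc=0x0
Byte[2]=22: expected 10xxxxxx continuation. INVALID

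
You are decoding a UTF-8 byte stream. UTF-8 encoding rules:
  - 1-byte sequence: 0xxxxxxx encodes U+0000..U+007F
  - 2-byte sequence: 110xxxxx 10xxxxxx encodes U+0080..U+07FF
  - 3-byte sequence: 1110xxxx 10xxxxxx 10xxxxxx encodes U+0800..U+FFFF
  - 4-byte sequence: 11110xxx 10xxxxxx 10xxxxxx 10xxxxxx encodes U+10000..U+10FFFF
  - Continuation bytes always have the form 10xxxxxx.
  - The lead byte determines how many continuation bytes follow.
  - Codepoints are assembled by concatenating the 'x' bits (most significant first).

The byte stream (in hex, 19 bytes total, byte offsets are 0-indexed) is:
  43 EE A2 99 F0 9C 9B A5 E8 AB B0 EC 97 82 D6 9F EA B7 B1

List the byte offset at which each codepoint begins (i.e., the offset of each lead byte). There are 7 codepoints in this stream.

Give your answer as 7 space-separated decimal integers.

Answer: 0 1 4 8 11 14 16

Derivation:
Byte[0]=43: 1-byte ASCII. cp=U+0043
Byte[1]=EE: 3-byte lead, need 2 cont bytes. acc=0xE
Byte[2]=A2: continuation. acc=(acc<<6)|0x22=0x3A2
Byte[3]=99: continuation. acc=(acc<<6)|0x19=0xE899
Completed: cp=U+E899 (starts at byte 1)
Byte[4]=F0: 4-byte lead, need 3 cont bytes. acc=0x0
Byte[5]=9C: continuation. acc=(acc<<6)|0x1C=0x1C
Byte[6]=9B: continuation. acc=(acc<<6)|0x1B=0x71B
Byte[7]=A5: continuation. acc=(acc<<6)|0x25=0x1C6E5
Completed: cp=U+1C6E5 (starts at byte 4)
Byte[8]=E8: 3-byte lead, need 2 cont bytes. acc=0x8
Byte[9]=AB: continuation. acc=(acc<<6)|0x2B=0x22B
Byte[10]=B0: continuation. acc=(acc<<6)|0x30=0x8AF0
Completed: cp=U+8AF0 (starts at byte 8)
Byte[11]=EC: 3-byte lead, need 2 cont bytes. acc=0xC
Byte[12]=97: continuation. acc=(acc<<6)|0x17=0x317
Byte[13]=82: continuation. acc=(acc<<6)|0x02=0xC5C2
Completed: cp=U+C5C2 (starts at byte 11)
Byte[14]=D6: 2-byte lead, need 1 cont bytes. acc=0x16
Byte[15]=9F: continuation. acc=(acc<<6)|0x1F=0x59F
Completed: cp=U+059F (starts at byte 14)
Byte[16]=EA: 3-byte lead, need 2 cont bytes. acc=0xA
Byte[17]=B7: continuation. acc=(acc<<6)|0x37=0x2B7
Byte[18]=B1: continuation. acc=(acc<<6)|0x31=0xADF1
Completed: cp=U+ADF1 (starts at byte 16)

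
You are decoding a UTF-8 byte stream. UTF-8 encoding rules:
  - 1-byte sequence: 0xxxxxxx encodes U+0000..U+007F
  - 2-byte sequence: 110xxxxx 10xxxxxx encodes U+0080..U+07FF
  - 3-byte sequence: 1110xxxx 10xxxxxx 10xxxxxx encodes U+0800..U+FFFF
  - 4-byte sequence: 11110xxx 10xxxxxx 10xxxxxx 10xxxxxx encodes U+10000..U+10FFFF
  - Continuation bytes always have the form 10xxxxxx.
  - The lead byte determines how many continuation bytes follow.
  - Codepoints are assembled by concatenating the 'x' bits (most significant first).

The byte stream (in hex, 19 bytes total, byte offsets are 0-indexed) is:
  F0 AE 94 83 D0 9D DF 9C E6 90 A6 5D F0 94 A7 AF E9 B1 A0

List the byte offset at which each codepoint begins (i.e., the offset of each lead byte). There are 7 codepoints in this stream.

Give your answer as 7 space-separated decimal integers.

Byte[0]=F0: 4-byte lead, need 3 cont bytes. acc=0x0
Byte[1]=AE: continuation. acc=(acc<<6)|0x2E=0x2E
Byte[2]=94: continuation. acc=(acc<<6)|0x14=0xB94
Byte[3]=83: continuation. acc=(acc<<6)|0x03=0x2E503
Completed: cp=U+2E503 (starts at byte 0)
Byte[4]=D0: 2-byte lead, need 1 cont bytes. acc=0x10
Byte[5]=9D: continuation. acc=(acc<<6)|0x1D=0x41D
Completed: cp=U+041D (starts at byte 4)
Byte[6]=DF: 2-byte lead, need 1 cont bytes. acc=0x1F
Byte[7]=9C: continuation. acc=(acc<<6)|0x1C=0x7DC
Completed: cp=U+07DC (starts at byte 6)
Byte[8]=E6: 3-byte lead, need 2 cont bytes. acc=0x6
Byte[9]=90: continuation. acc=(acc<<6)|0x10=0x190
Byte[10]=A6: continuation. acc=(acc<<6)|0x26=0x6426
Completed: cp=U+6426 (starts at byte 8)
Byte[11]=5D: 1-byte ASCII. cp=U+005D
Byte[12]=F0: 4-byte lead, need 3 cont bytes. acc=0x0
Byte[13]=94: continuation. acc=(acc<<6)|0x14=0x14
Byte[14]=A7: continuation. acc=(acc<<6)|0x27=0x527
Byte[15]=AF: continuation. acc=(acc<<6)|0x2F=0x149EF
Completed: cp=U+149EF (starts at byte 12)
Byte[16]=E9: 3-byte lead, need 2 cont bytes. acc=0x9
Byte[17]=B1: continuation. acc=(acc<<6)|0x31=0x271
Byte[18]=A0: continuation. acc=(acc<<6)|0x20=0x9C60
Completed: cp=U+9C60 (starts at byte 16)

Answer: 0 4 6 8 11 12 16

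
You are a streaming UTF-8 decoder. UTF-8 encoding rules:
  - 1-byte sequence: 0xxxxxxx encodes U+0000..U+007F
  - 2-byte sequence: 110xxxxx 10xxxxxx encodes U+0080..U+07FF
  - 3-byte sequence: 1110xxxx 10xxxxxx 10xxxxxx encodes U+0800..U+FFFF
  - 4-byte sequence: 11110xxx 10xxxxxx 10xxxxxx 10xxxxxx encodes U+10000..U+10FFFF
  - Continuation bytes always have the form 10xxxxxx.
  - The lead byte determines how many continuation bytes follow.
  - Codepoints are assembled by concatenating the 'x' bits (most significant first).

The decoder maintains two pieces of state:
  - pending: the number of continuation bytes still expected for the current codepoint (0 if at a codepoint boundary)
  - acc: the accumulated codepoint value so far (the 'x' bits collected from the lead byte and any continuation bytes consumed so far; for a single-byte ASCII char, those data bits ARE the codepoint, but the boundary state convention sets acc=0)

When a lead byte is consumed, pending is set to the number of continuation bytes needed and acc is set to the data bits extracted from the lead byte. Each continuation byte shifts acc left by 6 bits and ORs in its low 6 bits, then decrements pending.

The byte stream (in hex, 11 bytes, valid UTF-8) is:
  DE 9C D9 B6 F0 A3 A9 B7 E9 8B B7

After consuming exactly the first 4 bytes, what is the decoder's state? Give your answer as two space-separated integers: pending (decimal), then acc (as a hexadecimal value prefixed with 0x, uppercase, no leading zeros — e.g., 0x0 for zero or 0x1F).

Answer: 0 0x676

Derivation:
Byte[0]=DE: 2-byte lead. pending=1, acc=0x1E
Byte[1]=9C: continuation. acc=(acc<<6)|0x1C=0x79C, pending=0
Byte[2]=D9: 2-byte lead. pending=1, acc=0x19
Byte[3]=B6: continuation. acc=(acc<<6)|0x36=0x676, pending=0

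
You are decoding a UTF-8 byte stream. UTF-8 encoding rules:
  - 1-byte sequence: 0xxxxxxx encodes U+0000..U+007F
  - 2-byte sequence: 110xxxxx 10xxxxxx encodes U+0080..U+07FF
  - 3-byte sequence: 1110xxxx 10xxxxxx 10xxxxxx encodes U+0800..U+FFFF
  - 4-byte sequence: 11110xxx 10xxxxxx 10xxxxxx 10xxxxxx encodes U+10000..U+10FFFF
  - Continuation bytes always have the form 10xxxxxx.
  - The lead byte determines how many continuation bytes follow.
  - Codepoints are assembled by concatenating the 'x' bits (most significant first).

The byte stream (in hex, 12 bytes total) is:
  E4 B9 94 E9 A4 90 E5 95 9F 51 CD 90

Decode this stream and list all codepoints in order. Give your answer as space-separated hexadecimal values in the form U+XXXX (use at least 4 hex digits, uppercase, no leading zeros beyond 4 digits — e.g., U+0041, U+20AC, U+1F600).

Answer: U+4E54 U+9910 U+555F U+0051 U+0350

Derivation:
Byte[0]=E4: 3-byte lead, need 2 cont bytes. acc=0x4
Byte[1]=B9: continuation. acc=(acc<<6)|0x39=0x139
Byte[2]=94: continuation. acc=(acc<<6)|0x14=0x4E54
Completed: cp=U+4E54 (starts at byte 0)
Byte[3]=E9: 3-byte lead, need 2 cont bytes. acc=0x9
Byte[4]=A4: continuation. acc=(acc<<6)|0x24=0x264
Byte[5]=90: continuation. acc=(acc<<6)|0x10=0x9910
Completed: cp=U+9910 (starts at byte 3)
Byte[6]=E5: 3-byte lead, need 2 cont bytes. acc=0x5
Byte[7]=95: continuation. acc=(acc<<6)|0x15=0x155
Byte[8]=9F: continuation. acc=(acc<<6)|0x1F=0x555F
Completed: cp=U+555F (starts at byte 6)
Byte[9]=51: 1-byte ASCII. cp=U+0051
Byte[10]=CD: 2-byte lead, need 1 cont bytes. acc=0xD
Byte[11]=90: continuation. acc=(acc<<6)|0x10=0x350
Completed: cp=U+0350 (starts at byte 10)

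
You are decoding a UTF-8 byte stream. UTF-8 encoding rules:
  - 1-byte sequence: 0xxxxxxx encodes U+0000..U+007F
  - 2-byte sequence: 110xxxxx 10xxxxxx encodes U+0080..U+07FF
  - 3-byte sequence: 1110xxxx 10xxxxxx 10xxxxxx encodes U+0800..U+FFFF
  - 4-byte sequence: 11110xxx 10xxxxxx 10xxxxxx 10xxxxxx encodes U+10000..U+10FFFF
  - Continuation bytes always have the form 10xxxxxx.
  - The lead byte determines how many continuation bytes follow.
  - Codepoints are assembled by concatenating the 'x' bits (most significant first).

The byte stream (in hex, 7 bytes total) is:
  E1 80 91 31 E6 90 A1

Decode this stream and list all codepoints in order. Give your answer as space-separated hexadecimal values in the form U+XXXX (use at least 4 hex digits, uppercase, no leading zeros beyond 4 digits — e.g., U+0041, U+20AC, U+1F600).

Byte[0]=E1: 3-byte lead, need 2 cont bytes. acc=0x1
Byte[1]=80: continuation. acc=(acc<<6)|0x00=0x40
Byte[2]=91: continuation. acc=(acc<<6)|0x11=0x1011
Completed: cp=U+1011 (starts at byte 0)
Byte[3]=31: 1-byte ASCII. cp=U+0031
Byte[4]=E6: 3-byte lead, need 2 cont bytes. acc=0x6
Byte[5]=90: continuation. acc=(acc<<6)|0x10=0x190
Byte[6]=A1: continuation. acc=(acc<<6)|0x21=0x6421
Completed: cp=U+6421 (starts at byte 4)

Answer: U+1011 U+0031 U+6421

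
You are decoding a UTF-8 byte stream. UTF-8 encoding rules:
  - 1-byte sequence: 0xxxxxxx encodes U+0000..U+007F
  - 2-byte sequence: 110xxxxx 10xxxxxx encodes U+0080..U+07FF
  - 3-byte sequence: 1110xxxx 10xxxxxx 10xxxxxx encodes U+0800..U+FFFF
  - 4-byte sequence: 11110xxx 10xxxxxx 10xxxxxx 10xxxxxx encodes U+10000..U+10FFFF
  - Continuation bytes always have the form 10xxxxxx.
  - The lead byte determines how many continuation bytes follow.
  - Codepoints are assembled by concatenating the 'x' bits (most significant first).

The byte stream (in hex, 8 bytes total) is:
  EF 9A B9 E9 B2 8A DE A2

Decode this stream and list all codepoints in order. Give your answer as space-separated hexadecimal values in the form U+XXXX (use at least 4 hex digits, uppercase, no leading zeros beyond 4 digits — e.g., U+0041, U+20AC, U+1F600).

Answer: U+F6B9 U+9C8A U+07A2

Derivation:
Byte[0]=EF: 3-byte lead, need 2 cont bytes. acc=0xF
Byte[1]=9A: continuation. acc=(acc<<6)|0x1A=0x3DA
Byte[2]=B9: continuation. acc=(acc<<6)|0x39=0xF6B9
Completed: cp=U+F6B9 (starts at byte 0)
Byte[3]=E9: 3-byte lead, need 2 cont bytes. acc=0x9
Byte[4]=B2: continuation. acc=(acc<<6)|0x32=0x272
Byte[5]=8A: continuation. acc=(acc<<6)|0x0A=0x9C8A
Completed: cp=U+9C8A (starts at byte 3)
Byte[6]=DE: 2-byte lead, need 1 cont bytes. acc=0x1E
Byte[7]=A2: continuation. acc=(acc<<6)|0x22=0x7A2
Completed: cp=U+07A2 (starts at byte 6)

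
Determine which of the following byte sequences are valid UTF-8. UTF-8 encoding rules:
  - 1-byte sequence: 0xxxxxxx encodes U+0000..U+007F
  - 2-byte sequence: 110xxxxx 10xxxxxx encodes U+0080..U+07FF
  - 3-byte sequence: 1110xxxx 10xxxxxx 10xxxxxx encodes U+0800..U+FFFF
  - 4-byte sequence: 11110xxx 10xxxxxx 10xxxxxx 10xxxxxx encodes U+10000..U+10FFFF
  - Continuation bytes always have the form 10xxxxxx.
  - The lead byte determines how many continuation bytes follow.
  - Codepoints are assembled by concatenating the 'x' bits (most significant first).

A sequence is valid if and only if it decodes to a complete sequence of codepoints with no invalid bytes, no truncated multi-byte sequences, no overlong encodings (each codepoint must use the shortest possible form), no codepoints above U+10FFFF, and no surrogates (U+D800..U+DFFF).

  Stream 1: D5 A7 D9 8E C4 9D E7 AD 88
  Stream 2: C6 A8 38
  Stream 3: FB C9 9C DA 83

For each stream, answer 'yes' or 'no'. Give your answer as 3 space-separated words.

Answer: yes yes no

Derivation:
Stream 1: decodes cleanly. VALID
Stream 2: decodes cleanly. VALID
Stream 3: error at byte offset 0. INVALID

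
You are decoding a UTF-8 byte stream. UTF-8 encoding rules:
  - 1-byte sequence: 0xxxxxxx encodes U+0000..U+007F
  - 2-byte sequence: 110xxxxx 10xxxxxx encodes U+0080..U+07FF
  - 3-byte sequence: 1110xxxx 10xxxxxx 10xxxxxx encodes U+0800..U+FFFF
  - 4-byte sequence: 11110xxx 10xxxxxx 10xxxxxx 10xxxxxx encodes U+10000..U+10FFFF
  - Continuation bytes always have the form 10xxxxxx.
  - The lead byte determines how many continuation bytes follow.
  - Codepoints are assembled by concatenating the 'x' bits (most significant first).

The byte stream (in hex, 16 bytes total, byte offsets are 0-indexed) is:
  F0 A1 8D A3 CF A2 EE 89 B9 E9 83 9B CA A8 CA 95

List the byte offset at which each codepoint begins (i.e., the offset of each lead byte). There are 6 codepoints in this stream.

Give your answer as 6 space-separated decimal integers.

Byte[0]=F0: 4-byte lead, need 3 cont bytes. acc=0x0
Byte[1]=A1: continuation. acc=(acc<<6)|0x21=0x21
Byte[2]=8D: continuation. acc=(acc<<6)|0x0D=0x84D
Byte[3]=A3: continuation. acc=(acc<<6)|0x23=0x21363
Completed: cp=U+21363 (starts at byte 0)
Byte[4]=CF: 2-byte lead, need 1 cont bytes. acc=0xF
Byte[5]=A2: continuation. acc=(acc<<6)|0x22=0x3E2
Completed: cp=U+03E2 (starts at byte 4)
Byte[6]=EE: 3-byte lead, need 2 cont bytes. acc=0xE
Byte[7]=89: continuation. acc=(acc<<6)|0x09=0x389
Byte[8]=B9: continuation. acc=(acc<<6)|0x39=0xE279
Completed: cp=U+E279 (starts at byte 6)
Byte[9]=E9: 3-byte lead, need 2 cont bytes. acc=0x9
Byte[10]=83: continuation. acc=(acc<<6)|0x03=0x243
Byte[11]=9B: continuation. acc=(acc<<6)|0x1B=0x90DB
Completed: cp=U+90DB (starts at byte 9)
Byte[12]=CA: 2-byte lead, need 1 cont bytes. acc=0xA
Byte[13]=A8: continuation. acc=(acc<<6)|0x28=0x2A8
Completed: cp=U+02A8 (starts at byte 12)
Byte[14]=CA: 2-byte lead, need 1 cont bytes. acc=0xA
Byte[15]=95: continuation. acc=(acc<<6)|0x15=0x295
Completed: cp=U+0295 (starts at byte 14)

Answer: 0 4 6 9 12 14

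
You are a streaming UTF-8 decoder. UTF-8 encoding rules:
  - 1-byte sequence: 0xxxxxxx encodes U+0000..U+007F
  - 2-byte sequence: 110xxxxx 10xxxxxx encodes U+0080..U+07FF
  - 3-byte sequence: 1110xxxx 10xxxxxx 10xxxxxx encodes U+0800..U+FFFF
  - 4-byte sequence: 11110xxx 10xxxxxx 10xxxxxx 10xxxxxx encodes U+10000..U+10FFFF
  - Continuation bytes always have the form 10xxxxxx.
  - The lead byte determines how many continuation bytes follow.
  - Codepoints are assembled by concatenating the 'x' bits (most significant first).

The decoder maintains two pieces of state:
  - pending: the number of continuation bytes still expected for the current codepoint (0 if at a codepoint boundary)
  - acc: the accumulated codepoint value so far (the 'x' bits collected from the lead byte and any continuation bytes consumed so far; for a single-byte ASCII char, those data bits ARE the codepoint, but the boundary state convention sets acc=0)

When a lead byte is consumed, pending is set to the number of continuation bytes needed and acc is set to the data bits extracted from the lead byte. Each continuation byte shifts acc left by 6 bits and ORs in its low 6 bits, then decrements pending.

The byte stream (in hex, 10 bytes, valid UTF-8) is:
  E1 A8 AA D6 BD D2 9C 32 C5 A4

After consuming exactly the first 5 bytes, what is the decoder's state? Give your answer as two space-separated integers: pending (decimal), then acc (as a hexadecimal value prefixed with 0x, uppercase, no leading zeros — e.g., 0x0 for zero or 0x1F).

Byte[0]=E1: 3-byte lead. pending=2, acc=0x1
Byte[1]=A8: continuation. acc=(acc<<6)|0x28=0x68, pending=1
Byte[2]=AA: continuation. acc=(acc<<6)|0x2A=0x1A2A, pending=0
Byte[3]=D6: 2-byte lead. pending=1, acc=0x16
Byte[4]=BD: continuation. acc=(acc<<6)|0x3D=0x5BD, pending=0

Answer: 0 0x5BD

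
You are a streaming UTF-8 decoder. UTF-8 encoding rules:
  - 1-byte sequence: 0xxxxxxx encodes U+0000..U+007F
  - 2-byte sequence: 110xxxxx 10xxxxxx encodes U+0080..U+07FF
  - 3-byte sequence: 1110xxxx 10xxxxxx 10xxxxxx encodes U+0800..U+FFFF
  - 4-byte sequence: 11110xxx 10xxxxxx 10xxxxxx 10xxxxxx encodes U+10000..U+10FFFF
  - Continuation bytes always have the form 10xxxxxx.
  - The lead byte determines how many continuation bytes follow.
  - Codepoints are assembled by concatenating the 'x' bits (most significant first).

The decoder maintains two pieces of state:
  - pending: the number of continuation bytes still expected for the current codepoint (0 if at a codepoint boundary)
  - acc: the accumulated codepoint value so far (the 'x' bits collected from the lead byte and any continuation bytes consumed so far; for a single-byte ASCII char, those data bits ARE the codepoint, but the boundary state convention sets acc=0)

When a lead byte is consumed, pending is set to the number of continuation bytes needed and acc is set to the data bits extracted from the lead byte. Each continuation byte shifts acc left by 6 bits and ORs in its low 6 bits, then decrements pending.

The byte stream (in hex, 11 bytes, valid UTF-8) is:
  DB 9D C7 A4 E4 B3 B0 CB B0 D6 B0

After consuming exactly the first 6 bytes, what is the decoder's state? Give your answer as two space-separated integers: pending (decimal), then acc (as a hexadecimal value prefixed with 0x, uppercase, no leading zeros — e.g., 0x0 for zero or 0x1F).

Byte[0]=DB: 2-byte lead. pending=1, acc=0x1B
Byte[1]=9D: continuation. acc=(acc<<6)|0x1D=0x6DD, pending=0
Byte[2]=C7: 2-byte lead. pending=1, acc=0x7
Byte[3]=A4: continuation. acc=(acc<<6)|0x24=0x1E4, pending=0
Byte[4]=E4: 3-byte lead. pending=2, acc=0x4
Byte[5]=B3: continuation. acc=(acc<<6)|0x33=0x133, pending=1

Answer: 1 0x133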